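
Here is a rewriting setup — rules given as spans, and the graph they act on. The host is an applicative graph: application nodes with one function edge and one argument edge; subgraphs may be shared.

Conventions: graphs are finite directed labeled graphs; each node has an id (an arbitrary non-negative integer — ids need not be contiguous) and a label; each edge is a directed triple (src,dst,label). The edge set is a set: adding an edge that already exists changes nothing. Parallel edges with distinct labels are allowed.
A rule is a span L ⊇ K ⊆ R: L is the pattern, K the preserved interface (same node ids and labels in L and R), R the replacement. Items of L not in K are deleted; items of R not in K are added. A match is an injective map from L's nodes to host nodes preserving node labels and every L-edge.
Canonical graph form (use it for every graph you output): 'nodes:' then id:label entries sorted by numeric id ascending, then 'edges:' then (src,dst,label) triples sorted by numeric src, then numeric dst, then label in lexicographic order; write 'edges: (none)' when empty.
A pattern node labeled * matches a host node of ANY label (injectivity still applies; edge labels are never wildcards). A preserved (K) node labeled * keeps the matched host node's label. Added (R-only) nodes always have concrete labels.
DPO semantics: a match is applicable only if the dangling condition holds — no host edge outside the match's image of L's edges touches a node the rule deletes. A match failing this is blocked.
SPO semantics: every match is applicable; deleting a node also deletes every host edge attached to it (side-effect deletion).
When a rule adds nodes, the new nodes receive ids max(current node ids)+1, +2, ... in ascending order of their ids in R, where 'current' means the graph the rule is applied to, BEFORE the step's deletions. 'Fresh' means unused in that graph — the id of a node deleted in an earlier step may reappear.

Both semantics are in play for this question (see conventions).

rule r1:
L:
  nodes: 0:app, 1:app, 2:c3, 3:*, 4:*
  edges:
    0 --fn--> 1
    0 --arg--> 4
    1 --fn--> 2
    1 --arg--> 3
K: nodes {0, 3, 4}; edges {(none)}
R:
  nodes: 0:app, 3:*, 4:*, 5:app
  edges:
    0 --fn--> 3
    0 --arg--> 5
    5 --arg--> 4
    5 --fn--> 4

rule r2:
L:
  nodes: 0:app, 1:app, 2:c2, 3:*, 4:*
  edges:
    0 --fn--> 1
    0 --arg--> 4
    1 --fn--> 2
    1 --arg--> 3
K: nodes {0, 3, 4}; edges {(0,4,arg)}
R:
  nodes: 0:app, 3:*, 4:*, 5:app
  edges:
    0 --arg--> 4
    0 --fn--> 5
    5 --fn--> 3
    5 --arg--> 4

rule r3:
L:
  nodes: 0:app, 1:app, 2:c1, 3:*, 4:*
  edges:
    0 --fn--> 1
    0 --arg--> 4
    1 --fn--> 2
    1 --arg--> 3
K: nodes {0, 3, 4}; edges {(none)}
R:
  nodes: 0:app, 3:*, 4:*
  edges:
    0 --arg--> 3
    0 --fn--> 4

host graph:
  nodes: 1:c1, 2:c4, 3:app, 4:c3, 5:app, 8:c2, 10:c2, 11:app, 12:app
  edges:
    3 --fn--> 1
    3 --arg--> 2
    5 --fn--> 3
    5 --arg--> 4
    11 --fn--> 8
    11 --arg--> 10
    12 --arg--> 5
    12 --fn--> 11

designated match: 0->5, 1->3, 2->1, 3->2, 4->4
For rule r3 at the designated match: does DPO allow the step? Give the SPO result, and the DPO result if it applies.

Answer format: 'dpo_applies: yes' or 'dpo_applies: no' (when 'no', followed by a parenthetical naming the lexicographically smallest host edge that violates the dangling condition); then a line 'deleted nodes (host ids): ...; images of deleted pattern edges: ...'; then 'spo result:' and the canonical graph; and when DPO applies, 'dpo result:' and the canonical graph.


dpo_applies: yes
deleted nodes (host ids): 1, 3; images of deleted pattern edges: (3,1,fn); (3,2,arg); (5,3,fn); (5,4,arg)
spo result:
nodes: 2:c4, 4:c3, 5:app, 8:c2, 10:c2, 11:app, 12:app
edges: (5,2,arg); (5,4,fn); (11,8,fn); (11,10,arg); (12,5,arg); (12,11,fn)
dpo result:
nodes: 2:c4, 4:c3, 5:app, 8:c2, 10:c2, 11:app, 12:app
edges: (5,2,arg); (5,4,fn); (11,8,fn); (11,10,arg); (12,5,arg); (12,11,fn)


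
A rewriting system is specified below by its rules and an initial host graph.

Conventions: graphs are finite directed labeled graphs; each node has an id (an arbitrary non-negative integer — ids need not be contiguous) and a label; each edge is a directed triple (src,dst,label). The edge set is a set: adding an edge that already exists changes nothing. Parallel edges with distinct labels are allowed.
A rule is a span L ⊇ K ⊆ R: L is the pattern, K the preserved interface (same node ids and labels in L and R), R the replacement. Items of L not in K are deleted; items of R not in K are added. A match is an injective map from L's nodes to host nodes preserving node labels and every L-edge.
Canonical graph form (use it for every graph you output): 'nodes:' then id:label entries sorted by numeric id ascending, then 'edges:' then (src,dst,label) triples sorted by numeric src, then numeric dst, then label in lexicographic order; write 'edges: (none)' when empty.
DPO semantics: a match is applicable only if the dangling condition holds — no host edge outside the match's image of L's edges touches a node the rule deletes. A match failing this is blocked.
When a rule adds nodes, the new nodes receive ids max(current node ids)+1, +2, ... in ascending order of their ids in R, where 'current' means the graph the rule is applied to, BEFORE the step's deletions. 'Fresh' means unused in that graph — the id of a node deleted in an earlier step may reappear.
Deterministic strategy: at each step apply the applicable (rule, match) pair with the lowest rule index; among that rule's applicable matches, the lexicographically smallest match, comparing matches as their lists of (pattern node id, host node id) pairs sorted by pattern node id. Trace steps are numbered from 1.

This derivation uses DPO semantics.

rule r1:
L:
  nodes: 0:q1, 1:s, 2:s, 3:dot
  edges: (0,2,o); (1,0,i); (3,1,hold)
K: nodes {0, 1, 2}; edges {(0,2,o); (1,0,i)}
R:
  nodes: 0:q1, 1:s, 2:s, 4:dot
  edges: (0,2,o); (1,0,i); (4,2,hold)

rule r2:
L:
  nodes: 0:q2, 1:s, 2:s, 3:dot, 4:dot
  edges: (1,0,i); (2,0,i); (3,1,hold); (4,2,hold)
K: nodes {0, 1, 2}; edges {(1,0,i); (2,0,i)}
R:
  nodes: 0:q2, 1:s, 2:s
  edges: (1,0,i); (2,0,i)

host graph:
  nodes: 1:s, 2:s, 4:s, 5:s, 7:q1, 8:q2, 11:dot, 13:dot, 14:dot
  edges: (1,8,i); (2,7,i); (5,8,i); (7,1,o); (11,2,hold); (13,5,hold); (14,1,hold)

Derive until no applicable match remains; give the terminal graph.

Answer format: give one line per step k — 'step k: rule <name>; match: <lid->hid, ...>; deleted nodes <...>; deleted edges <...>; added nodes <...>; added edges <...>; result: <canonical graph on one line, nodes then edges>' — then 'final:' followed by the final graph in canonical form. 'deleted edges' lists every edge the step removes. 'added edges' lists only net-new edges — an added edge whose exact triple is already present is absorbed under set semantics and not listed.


step 1: rule r1; match: 0->7, 1->2, 2->1, 3->11; deleted nodes 11; deleted edges (11,2,hold); added nodes 15; added edges (15,1,hold); result: nodes: 1:s, 2:s, 4:s, 5:s, 7:q1, 8:q2, 13:dot, 14:dot, 15:dot edges: (1,8,i); (2,7,i); (5,8,i); (7,1,o); (13,5,hold); (14,1,hold); (15,1,hold)
step 2: rule r2; match: 0->8, 1->1, 2->5, 3->14, 4->13; deleted nodes 13, 14; deleted edges (13,5,hold); (14,1,hold); added nodes (none); added edges (none); result: nodes: 1:s, 2:s, 4:s, 5:s, 7:q1, 8:q2, 15:dot edges: (1,8,i); (2,7,i); (5,8,i); (7,1,o); (15,1,hold)
final:
nodes: 1:s, 2:s, 4:s, 5:s, 7:q1, 8:q2, 15:dot
edges: (1,8,i); (2,7,i); (5,8,i); (7,1,o); (15,1,hold)


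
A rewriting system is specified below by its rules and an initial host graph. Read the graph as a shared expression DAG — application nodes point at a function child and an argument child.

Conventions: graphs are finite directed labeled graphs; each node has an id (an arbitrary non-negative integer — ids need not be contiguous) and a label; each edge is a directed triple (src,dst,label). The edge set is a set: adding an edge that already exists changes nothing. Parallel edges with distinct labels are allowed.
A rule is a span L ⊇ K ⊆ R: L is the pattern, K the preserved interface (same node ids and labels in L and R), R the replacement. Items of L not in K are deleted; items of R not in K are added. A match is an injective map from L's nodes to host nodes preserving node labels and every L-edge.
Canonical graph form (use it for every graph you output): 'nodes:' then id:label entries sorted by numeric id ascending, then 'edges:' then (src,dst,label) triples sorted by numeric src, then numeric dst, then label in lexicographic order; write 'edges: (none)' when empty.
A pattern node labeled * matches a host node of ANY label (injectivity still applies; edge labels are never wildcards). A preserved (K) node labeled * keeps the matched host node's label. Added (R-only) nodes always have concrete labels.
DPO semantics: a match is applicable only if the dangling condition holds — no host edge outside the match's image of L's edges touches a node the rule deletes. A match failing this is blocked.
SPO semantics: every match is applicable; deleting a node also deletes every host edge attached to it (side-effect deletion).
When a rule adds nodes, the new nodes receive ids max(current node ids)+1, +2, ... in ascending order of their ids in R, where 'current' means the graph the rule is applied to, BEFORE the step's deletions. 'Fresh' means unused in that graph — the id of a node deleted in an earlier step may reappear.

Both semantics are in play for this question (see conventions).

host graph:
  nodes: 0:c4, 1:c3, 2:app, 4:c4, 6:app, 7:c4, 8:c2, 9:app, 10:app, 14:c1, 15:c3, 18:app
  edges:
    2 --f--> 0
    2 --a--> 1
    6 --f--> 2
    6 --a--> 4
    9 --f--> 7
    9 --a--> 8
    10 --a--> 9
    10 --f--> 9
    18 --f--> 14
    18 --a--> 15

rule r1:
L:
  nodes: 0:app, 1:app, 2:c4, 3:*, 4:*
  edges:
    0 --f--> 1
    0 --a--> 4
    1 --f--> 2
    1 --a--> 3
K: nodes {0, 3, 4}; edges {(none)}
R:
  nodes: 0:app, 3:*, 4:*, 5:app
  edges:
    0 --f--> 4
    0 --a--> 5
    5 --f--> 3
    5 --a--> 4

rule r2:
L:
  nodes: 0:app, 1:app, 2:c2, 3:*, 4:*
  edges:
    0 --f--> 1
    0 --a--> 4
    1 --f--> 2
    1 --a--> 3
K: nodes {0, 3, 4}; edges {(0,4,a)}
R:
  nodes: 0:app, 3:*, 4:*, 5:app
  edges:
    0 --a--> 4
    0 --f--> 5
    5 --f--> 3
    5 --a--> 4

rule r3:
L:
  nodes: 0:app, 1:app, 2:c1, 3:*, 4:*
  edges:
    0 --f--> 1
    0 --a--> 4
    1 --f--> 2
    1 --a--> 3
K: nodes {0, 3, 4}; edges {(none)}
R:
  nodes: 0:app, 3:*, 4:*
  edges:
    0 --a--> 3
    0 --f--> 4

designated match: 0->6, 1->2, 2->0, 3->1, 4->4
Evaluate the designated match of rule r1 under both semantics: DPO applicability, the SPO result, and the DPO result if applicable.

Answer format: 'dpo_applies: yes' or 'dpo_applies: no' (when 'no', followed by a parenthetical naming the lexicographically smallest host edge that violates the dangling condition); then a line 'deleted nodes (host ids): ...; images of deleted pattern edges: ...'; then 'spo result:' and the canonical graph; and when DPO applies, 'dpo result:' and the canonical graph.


dpo_applies: yes
deleted nodes (host ids): 0, 2; images of deleted pattern edges: (2,0,f); (2,1,a); (6,2,f); (6,4,a)
spo result:
nodes: 1:c3, 4:c4, 6:app, 7:c4, 8:c2, 9:app, 10:app, 14:c1, 15:c3, 18:app, 19:app
edges: (6,4,f); (6,19,a); (9,7,f); (9,8,a); (10,9,a); (10,9,f); (18,14,f); (18,15,a); (19,1,f); (19,4,a)
dpo result:
nodes: 1:c3, 4:c4, 6:app, 7:c4, 8:c2, 9:app, 10:app, 14:c1, 15:c3, 18:app, 19:app
edges: (6,4,f); (6,19,a); (9,7,f); (9,8,a); (10,9,a); (10,9,f); (18,14,f); (18,15,a); (19,1,f); (19,4,a)


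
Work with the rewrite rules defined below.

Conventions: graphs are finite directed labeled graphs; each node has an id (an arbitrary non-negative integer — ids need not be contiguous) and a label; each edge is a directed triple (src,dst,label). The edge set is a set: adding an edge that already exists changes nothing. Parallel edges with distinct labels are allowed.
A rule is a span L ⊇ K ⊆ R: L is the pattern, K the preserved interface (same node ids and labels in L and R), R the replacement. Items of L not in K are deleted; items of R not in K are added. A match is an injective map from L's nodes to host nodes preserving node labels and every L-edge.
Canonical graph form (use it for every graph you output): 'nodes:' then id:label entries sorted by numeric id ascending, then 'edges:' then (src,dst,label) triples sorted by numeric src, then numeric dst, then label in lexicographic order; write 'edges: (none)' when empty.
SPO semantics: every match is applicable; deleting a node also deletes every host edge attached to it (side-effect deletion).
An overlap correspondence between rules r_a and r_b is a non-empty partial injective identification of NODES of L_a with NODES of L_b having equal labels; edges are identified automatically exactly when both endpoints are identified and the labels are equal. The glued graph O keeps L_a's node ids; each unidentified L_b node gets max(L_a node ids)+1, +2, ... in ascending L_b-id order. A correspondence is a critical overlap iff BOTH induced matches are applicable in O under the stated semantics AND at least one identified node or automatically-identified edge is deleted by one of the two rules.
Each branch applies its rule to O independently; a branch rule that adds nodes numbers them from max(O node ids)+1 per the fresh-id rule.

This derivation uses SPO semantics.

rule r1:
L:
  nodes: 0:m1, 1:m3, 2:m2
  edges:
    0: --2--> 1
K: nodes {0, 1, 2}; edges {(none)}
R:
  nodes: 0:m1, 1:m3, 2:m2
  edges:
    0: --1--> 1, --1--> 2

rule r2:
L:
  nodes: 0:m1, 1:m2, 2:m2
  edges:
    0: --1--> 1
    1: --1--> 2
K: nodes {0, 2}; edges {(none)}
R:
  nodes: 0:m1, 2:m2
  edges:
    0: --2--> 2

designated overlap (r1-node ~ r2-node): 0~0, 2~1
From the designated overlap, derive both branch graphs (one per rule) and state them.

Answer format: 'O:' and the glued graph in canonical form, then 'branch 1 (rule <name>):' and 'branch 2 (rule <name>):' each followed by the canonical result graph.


O:
nodes: 0:m1, 1:m3, 2:m2, 3:m2
edges: (0,1,2); (0,2,1); (2,3,1)
branch 1 (rule r1):
nodes: 0:m1, 1:m3, 2:m2, 3:m2
edges: (0,1,1); (0,2,1); (2,3,1)
branch 2 (rule r2):
nodes: 0:m1, 1:m3, 3:m2
edges: (0,1,2); (0,3,2)


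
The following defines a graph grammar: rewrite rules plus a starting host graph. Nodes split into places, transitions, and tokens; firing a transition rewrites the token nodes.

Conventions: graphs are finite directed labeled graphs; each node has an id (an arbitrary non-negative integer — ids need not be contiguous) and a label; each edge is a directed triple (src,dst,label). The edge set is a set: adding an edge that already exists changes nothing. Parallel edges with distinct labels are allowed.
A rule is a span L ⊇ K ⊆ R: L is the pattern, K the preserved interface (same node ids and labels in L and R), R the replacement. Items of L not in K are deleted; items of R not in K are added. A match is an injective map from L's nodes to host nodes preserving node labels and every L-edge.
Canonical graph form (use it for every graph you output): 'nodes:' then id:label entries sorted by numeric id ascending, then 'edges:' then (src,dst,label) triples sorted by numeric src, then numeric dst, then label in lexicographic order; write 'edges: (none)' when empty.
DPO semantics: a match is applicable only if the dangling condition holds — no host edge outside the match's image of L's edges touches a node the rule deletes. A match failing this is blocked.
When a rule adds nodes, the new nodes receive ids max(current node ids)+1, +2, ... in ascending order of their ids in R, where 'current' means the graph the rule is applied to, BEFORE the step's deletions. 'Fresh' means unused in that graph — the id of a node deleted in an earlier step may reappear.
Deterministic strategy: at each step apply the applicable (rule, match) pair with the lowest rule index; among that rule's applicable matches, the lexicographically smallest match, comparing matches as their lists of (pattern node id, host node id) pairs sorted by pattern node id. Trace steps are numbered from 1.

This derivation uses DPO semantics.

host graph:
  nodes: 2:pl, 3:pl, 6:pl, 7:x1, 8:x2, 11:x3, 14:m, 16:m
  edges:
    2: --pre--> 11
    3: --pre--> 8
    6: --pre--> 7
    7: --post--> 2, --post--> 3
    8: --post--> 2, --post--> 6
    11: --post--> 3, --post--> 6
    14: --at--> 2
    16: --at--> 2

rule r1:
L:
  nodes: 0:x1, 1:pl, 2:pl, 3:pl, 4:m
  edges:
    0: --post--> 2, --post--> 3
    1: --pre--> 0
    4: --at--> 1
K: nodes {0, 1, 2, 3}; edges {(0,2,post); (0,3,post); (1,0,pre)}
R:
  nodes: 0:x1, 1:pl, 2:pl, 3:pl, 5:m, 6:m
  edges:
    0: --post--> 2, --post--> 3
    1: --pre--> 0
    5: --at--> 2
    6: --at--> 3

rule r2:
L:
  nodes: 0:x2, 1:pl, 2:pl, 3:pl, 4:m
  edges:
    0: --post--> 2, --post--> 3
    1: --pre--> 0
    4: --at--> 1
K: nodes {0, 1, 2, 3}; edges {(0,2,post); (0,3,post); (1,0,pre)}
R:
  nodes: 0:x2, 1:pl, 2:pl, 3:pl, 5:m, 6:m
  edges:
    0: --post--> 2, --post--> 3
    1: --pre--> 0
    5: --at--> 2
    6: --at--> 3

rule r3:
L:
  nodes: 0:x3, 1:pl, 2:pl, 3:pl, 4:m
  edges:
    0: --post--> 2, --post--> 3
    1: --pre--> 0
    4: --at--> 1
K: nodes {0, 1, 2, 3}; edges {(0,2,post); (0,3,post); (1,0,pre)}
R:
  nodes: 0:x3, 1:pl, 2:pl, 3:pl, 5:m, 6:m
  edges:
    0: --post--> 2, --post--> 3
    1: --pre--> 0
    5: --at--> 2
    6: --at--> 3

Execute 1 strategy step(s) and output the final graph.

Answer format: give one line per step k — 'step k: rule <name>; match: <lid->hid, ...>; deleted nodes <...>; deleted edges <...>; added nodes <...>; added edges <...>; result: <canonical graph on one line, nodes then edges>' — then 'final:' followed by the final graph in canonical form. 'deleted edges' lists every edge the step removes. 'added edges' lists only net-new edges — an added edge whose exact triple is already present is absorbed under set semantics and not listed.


step 1: rule r3; match: 0->11, 1->2, 2->3, 3->6, 4->14; deleted nodes 14; deleted edges (14,2,at); added nodes 17, 18; added edges (17,3,at); (18,6,at); result: nodes: 2:pl, 3:pl, 6:pl, 7:x1, 8:x2, 11:x3, 16:m, 17:m, 18:m edges: (2,11,pre); (3,8,pre); (6,7,pre); (7,2,post); (7,3,post); (8,2,post); (8,6,post); (11,3,post); (11,6,post); (16,2,at); (17,3,at); (18,6,at)
final:
nodes: 2:pl, 3:pl, 6:pl, 7:x1, 8:x2, 11:x3, 16:m, 17:m, 18:m
edges: (2,11,pre); (3,8,pre); (6,7,pre); (7,2,post); (7,3,post); (8,2,post); (8,6,post); (11,3,post); (11,6,post); (16,2,at); (17,3,at); (18,6,at)


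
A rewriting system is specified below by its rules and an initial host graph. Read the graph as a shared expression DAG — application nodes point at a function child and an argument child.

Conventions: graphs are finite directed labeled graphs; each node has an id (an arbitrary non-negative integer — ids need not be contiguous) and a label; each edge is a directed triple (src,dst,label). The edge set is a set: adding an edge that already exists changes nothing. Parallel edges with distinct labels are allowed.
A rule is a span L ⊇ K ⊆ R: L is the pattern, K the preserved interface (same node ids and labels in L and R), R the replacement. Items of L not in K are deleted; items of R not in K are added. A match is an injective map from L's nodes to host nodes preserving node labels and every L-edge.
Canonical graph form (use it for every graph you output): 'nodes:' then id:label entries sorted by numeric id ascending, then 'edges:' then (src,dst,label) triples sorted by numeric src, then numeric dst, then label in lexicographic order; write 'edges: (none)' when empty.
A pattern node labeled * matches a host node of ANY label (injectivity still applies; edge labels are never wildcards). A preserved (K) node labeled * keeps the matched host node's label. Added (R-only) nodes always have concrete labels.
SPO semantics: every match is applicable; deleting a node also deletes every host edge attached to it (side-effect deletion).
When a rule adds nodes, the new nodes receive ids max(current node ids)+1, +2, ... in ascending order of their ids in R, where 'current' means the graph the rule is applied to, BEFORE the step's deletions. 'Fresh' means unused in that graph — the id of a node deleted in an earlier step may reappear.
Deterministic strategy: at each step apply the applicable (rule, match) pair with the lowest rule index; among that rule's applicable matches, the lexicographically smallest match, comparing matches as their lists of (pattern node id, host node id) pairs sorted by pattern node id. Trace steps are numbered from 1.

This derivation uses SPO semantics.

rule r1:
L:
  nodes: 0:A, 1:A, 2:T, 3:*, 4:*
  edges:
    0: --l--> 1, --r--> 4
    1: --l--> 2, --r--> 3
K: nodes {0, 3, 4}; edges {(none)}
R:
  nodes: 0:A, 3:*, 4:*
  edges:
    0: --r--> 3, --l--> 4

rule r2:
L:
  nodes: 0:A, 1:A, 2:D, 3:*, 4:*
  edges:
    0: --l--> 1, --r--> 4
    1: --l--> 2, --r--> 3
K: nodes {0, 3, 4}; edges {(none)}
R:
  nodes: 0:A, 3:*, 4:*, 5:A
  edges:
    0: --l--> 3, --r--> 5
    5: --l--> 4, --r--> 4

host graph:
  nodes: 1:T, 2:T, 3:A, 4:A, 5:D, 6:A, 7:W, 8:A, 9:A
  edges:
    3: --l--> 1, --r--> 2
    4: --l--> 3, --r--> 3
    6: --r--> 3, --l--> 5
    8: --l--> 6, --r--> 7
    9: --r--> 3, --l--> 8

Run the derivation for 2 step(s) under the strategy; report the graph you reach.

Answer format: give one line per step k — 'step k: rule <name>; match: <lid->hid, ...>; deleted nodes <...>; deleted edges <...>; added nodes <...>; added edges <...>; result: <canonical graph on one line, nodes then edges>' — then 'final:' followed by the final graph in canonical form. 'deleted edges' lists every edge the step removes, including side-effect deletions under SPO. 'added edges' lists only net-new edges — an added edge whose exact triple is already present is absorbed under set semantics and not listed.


step 1: rule r2; match: 0->8, 1->6, 2->5, 3->3, 4->7; deleted nodes 5, 6; deleted edges (6,3,r); (6,5,l); (8,6,l); (8,7,r); added nodes 10; added edges (8,3,l); (8,10,r); (10,7,l); (10,7,r); result: nodes: 1:T, 2:T, 3:A, 4:A, 7:W, 8:A, 9:A, 10:A edges: (3,1,l); (3,2,r); (4,3,l); (4,3,r); (8,3,l); (8,10,r); (9,3,r); (9,8,l); (10,7,l); (10,7,r)
step 2: rule r1; match: 0->8, 1->3, 2->1, 3->2, 4->10; deleted nodes 1, 3; deleted edges (3,1,l); (3,2,r); (4,3,l); (4,3,r); (8,3,l); (8,10,r); (9,3,r); added nodes (none); added edges (8,2,r); (8,10,l); result: nodes: 2:T, 4:A, 7:W, 8:A, 9:A, 10:A edges: (8,2,r); (8,10,l); (9,8,l); (10,7,l); (10,7,r)
final:
nodes: 2:T, 4:A, 7:W, 8:A, 9:A, 10:A
edges: (8,2,r); (8,10,l); (9,8,l); (10,7,l); (10,7,r)


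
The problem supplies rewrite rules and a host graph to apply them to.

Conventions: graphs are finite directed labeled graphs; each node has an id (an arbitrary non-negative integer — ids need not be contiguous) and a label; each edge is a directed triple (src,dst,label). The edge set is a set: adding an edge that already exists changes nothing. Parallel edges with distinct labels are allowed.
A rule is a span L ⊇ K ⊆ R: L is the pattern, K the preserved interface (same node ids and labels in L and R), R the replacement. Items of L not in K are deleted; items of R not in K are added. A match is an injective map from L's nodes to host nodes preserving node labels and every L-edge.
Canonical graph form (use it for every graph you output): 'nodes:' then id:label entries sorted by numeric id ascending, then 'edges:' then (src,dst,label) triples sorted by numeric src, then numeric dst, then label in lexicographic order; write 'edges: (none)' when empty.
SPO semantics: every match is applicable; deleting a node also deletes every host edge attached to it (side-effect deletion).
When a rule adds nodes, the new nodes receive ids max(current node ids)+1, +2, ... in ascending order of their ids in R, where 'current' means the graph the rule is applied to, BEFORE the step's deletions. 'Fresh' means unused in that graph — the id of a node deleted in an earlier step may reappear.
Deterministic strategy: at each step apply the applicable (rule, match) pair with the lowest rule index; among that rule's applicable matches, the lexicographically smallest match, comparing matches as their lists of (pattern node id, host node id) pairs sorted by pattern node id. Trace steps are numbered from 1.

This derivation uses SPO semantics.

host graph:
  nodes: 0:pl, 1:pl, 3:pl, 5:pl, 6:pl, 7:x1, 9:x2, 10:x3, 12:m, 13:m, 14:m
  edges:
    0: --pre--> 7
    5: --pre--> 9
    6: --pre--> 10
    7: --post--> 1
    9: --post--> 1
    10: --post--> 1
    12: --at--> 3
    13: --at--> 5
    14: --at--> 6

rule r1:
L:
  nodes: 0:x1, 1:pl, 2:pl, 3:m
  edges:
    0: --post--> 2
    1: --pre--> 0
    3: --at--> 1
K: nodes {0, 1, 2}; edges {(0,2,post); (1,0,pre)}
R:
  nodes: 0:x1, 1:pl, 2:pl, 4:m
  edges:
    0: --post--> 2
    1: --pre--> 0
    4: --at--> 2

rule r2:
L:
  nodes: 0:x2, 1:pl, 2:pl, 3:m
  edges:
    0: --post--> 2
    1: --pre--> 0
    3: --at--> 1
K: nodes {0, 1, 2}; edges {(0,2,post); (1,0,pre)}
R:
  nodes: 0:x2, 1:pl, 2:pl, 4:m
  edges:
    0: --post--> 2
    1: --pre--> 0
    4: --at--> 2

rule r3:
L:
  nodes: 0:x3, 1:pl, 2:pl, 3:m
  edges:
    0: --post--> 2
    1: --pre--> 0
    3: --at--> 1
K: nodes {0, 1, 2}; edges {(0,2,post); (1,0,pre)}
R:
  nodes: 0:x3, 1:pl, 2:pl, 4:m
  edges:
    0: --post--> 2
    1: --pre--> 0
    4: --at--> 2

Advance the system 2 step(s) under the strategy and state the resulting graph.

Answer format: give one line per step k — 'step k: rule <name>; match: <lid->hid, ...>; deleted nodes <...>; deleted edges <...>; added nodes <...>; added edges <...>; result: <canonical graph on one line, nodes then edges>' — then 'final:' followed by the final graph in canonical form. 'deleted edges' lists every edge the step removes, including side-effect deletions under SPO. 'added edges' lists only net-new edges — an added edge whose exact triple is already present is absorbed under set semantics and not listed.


step 1: rule r2; match: 0->9, 1->5, 2->1, 3->13; deleted nodes 13; deleted edges (13,5,at); added nodes 15; added edges (15,1,at); result: nodes: 0:pl, 1:pl, 3:pl, 5:pl, 6:pl, 7:x1, 9:x2, 10:x3, 12:m, 14:m, 15:m edges: (0,7,pre); (5,9,pre); (6,10,pre); (7,1,post); (9,1,post); (10,1,post); (12,3,at); (14,6,at); (15,1,at)
step 2: rule r3; match: 0->10, 1->6, 2->1, 3->14; deleted nodes 14; deleted edges (14,6,at); added nodes 16; added edges (16,1,at); result: nodes: 0:pl, 1:pl, 3:pl, 5:pl, 6:pl, 7:x1, 9:x2, 10:x3, 12:m, 15:m, 16:m edges: (0,7,pre); (5,9,pre); (6,10,pre); (7,1,post); (9,1,post); (10,1,post); (12,3,at); (15,1,at); (16,1,at)
final:
nodes: 0:pl, 1:pl, 3:pl, 5:pl, 6:pl, 7:x1, 9:x2, 10:x3, 12:m, 15:m, 16:m
edges: (0,7,pre); (5,9,pre); (6,10,pre); (7,1,post); (9,1,post); (10,1,post); (12,3,at); (15,1,at); (16,1,at)


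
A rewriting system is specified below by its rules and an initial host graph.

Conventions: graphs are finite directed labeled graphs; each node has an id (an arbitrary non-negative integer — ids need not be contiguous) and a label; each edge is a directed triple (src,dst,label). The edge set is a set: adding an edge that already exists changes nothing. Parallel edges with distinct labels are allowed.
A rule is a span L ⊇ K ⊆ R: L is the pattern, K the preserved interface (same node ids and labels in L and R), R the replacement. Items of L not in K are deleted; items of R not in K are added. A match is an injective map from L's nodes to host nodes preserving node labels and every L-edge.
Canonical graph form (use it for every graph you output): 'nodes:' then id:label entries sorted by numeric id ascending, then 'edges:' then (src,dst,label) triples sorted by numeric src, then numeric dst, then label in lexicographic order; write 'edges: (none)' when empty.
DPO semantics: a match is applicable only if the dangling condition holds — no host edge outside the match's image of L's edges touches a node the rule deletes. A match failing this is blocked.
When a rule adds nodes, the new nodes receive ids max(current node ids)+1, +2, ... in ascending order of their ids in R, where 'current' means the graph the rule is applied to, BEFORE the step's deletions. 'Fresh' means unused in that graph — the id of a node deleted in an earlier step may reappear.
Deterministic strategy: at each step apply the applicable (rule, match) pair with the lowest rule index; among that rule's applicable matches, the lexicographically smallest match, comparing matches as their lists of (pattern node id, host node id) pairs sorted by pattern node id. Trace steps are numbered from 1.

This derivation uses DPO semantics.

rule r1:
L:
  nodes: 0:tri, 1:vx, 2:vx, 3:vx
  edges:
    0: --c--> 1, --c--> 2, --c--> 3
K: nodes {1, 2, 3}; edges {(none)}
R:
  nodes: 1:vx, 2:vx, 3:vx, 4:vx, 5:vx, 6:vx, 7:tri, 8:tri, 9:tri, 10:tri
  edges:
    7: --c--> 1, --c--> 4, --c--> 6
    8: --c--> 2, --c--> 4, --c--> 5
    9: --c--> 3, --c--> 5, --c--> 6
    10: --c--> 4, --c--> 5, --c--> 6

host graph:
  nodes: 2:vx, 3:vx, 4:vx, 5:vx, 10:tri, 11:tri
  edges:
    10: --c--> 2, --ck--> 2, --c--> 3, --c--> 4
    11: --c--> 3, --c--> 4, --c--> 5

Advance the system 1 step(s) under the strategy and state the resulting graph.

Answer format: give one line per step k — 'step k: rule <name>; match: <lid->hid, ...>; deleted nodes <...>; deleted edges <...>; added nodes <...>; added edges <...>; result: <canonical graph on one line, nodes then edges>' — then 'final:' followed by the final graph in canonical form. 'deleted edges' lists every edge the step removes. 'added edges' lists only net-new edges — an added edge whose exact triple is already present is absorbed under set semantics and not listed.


step 1: rule r1; match: 0->11, 1->3, 2->4, 3->5; deleted nodes 11; deleted edges (11,3,c); (11,4,c); (11,5,c); added nodes 12, 13, 14, 15, 16, 17, 18; added edges (15,3,c); (15,12,c); (15,14,c); (16,4,c); (16,12,c); (16,13,c); (17,5,c); (17,13,c); (17,14,c); (18,12,c); (18,13,c); (18,14,c); result: nodes: 2:vx, 3:vx, 4:vx, 5:vx, 10:tri, 12:vx, 13:vx, 14:vx, 15:tri, 16:tri, 17:tri, 18:tri edges: (10,2,c); (10,2,ck); (10,3,c); (10,4,c); (15,3,c); (15,12,c); (15,14,c); (16,4,c); (16,12,c); (16,13,c); (17,5,c); (17,13,c); (17,14,c); (18,12,c); (18,13,c); (18,14,c)
final:
nodes: 2:vx, 3:vx, 4:vx, 5:vx, 10:tri, 12:vx, 13:vx, 14:vx, 15:tri, 16:tri, 17:tri, 18:tri
edges: (10,2,c); (10,2,ck); (10,3,c); (10,4,c); (15,3,c); (15,12,c); (15,14,c); (16,4,c); (16,12,c); (16,13,c); (17,5,c); (17,13,c); (17,14,c); (18,12,c); (18,13,c); (18,14,c)


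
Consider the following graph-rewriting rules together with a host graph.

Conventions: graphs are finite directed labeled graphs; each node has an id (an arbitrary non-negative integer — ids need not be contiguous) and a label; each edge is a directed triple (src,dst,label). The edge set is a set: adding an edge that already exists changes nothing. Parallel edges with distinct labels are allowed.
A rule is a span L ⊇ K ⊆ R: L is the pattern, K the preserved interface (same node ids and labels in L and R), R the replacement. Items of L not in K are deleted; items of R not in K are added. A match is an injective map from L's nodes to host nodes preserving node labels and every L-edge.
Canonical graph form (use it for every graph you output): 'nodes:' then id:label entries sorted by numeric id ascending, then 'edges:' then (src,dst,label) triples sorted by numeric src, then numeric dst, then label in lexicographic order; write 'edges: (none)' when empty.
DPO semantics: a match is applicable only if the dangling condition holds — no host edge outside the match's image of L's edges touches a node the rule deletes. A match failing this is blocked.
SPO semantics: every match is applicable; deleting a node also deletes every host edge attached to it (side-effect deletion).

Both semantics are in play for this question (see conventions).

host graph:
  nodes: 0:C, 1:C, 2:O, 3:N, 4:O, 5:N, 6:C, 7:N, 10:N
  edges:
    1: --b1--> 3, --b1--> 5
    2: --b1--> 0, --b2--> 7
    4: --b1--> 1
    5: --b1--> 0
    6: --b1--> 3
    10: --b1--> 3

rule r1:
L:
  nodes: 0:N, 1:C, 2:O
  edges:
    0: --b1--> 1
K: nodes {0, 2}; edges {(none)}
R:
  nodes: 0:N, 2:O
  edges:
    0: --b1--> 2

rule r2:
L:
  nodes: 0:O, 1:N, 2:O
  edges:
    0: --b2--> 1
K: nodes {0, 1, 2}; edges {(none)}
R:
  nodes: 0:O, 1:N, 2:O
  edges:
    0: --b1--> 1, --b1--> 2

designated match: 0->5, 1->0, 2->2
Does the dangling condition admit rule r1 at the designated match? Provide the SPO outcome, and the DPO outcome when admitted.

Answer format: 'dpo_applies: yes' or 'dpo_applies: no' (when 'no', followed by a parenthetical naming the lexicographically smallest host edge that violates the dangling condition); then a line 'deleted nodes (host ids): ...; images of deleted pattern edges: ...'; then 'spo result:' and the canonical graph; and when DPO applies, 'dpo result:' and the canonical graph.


dpo_applies: no
(the rule deletes node 0, which keeps host edge (2,0,b1) outside the match image — the dangling condition fails, DPO blocks; SPO proceeds and side-deletes such edges)
deleted nodes (host ids): 0; images of deleted pattern edges: (5,0,b1)
spo result:
nodes: 1:C, 2:O, 3:N, 4:O, 5:N, 6:C, 7:N, 10:N
edges: (1,3,b1); (1,5,b1); (2,7,b2); (4,1,b1); (5,2,b1); (6,3,b1); (10,3,b1)


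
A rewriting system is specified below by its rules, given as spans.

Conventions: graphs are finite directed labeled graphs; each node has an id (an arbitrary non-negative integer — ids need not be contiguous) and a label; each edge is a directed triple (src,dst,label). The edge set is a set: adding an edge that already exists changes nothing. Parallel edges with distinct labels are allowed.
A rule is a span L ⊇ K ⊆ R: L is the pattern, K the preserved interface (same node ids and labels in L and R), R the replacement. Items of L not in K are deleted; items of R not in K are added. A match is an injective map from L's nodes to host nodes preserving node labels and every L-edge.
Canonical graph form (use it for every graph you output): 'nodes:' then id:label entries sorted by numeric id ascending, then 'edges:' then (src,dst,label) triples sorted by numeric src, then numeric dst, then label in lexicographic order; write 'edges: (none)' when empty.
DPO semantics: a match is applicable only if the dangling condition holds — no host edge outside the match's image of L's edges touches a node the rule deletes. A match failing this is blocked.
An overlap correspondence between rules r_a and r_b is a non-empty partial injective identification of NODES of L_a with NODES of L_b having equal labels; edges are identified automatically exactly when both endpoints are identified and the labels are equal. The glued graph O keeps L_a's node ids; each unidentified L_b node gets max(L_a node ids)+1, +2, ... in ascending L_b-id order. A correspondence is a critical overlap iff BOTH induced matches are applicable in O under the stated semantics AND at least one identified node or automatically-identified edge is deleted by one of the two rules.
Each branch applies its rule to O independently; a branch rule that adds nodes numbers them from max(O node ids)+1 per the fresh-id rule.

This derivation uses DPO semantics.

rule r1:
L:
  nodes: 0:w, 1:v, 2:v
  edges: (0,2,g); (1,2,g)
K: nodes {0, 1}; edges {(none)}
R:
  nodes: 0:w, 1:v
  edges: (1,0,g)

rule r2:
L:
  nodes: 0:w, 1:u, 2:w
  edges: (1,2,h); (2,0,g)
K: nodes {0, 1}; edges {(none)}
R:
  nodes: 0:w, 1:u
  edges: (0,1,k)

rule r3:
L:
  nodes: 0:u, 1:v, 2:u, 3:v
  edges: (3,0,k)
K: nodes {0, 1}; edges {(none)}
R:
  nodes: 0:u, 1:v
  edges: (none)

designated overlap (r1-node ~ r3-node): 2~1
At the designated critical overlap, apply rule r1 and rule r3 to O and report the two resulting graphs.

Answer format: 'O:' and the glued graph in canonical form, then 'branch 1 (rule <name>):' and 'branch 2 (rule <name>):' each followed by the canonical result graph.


O:
nodes: 0:w, 1:v, 2:v, 3:u, 4:u, 5:v
edges: (0,2,g); (1,2,g); (5,3,k)
branch 1 (rule r1):
nodes: 0:w, 1:v, 3:u, 4:u, 5:v
edges: (1,0,g); (5,3,k)
branch 2 (rule r3):
nodes: 0:w, 1:v, 2:v, 3:u
edges: (0,2,g); (1,2,g)


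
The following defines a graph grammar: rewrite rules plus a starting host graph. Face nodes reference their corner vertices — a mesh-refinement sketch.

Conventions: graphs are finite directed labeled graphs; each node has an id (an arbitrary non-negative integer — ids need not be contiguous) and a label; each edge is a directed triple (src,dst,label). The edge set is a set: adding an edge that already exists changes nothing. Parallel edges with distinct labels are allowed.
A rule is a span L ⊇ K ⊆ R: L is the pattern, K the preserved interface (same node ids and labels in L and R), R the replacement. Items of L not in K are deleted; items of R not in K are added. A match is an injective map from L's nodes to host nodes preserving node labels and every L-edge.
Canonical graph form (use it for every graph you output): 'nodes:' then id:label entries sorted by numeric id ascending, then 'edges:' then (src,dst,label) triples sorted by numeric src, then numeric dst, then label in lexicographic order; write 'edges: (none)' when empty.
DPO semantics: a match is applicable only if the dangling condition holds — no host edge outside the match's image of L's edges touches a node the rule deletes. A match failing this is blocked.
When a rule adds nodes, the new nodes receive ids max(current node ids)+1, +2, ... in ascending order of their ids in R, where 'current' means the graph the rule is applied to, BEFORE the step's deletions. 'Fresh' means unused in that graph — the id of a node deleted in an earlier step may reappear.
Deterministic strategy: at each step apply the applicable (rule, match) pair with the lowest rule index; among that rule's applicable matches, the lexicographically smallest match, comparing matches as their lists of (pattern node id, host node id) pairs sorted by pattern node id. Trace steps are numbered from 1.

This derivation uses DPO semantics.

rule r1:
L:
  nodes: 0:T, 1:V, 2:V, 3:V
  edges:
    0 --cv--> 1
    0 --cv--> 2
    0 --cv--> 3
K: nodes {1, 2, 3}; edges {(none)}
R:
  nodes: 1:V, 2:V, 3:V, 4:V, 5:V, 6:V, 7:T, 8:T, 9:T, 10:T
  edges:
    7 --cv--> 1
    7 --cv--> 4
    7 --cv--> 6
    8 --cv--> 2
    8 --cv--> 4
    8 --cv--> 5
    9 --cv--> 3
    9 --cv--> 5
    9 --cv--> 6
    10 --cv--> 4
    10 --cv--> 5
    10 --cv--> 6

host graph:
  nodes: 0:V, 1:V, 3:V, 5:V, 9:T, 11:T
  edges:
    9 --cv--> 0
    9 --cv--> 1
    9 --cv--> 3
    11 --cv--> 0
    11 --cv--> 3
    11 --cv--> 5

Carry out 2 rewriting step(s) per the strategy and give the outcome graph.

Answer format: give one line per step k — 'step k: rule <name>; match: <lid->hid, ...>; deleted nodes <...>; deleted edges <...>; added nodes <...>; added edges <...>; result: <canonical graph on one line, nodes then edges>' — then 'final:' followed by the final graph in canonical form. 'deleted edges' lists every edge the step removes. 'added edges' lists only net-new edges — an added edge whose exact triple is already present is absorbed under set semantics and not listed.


step 1: rule r1; match: 0->9, 1->0, 2->1, 3->3; deleted nodes 9; deleted edges (9,0,cv); (9,1,cv); (9,3,cv); added nodes 12, 13, 14, 15, 16, 17, 18; added edges (15,0,cv); (15,12,cv); (15,14,cv); (16,1,cv); (16,12,cv); (16,13,cv); (17,3,cv); (17,13,cv); (17,14,cv); (18,12,cv); (18,13,cv); (18,14,cv); result: nodes: 0:V, 1:V, 3:V, 5:V, 11:T, 12:V, 13:V, 14:V, 15:T, 16:T, 17:T, 18:T edges: (11,0,cv); (11,3,cv); (11,5,cv); (15,0,cv); (15,12,cv); (15,14,cv); (16,1,cv); (16,12,cv); (16,13,cv); (17,3,cv); (17,13,cv); (17,14,cv); (18,12,cv); (18,13,cv); (18,14,cv)
step 2: rule r1; match: 0->11, 1->0, 2->3, 3->5; deleted nodes 11; deleted edges (11,0,cv); (11,3,cv); (11,5,cv); added nodes 19, 20, 21, 22, 23, 24, 25; added edges (22,0,cv); (22,19,cv); (22,21,cv); (23,3,cv); (23,19,cv); (23,20,cv); (24,5,cv); (24,20,cv); (24,21,cv); (25,19,cv); (25,20,cv); (25,21,cv); result: nodes: 0:V, 1:V, 3:V, 5:V, 12:V, 13:V, 14:V, 15:T, 16:T, 17:T, 18:T, 19:V, 20:V, 21:V, 22:T, 23:T, 24:T, 25:T edges: (15,0,cv); (15,12,cv); (15,14,cv); (16,1,cv); (16,12,cv); (16,13,cv); (17,3,cv); (17,13,cv); (17,14,cv); (18,12,cv); (18,13,cv); (18,14,cv); (22,0,cv); (22,19,cv); (22,21,cv); (23,3,cv); (23,19,cv); (23,20,cv); (24,5,cv); (24,20,cv); (24,21,cv); (25,19,cv); (25,20,cv); (25,21,cv)
final:
nodes: 0:V, 1:V, 3:V, 5:V, 12:V, 13:V, 14:V, 15:T, 16:T, 17:T, 18:T, 19:V, 20:V, 21:V, 22:T, 23:T, 24:T, 25:T
edges: (15,0,cv); (15,12,cv); (15,14,cv); (16,1,cv); (16,12,cv); (16,13,cv); (17,3,cv); (17,13,cv); (17,14,cv); (18,12,cv); (18,13,cv); (18,14,cv); (22,0,cv); (22,19,cv); (22,21,cv); (23,3,cv); (23,19,cv); (23,20,cv); (24,5,cv); (24,20,cv); (24,21,cv); (25,19,cv); (25,20,cv); (25,21,cv)
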